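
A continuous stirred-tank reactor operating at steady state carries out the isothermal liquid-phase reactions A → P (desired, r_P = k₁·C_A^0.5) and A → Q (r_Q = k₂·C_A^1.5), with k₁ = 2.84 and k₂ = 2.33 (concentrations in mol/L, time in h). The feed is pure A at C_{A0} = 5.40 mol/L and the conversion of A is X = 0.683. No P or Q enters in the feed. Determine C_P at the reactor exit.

Exit C_A = C_{A0}(1−X) = 5.40×0.317 = 1.712 mol/L.
In a CSTR the entire volume is at exit conditions, so r_P = 2.84×1.712^0.5 = 3.716 and r_Q = 2.33×1.712^1.5 = 5.218.
Fraction of consumed A going to P: r_P/(r_P+r_Q) = 0.4159.
C_P = 0.4159·C_{A0}·X = 0.4159×5.40×0.683 = 1.53 mol/L.

1.53 mol/L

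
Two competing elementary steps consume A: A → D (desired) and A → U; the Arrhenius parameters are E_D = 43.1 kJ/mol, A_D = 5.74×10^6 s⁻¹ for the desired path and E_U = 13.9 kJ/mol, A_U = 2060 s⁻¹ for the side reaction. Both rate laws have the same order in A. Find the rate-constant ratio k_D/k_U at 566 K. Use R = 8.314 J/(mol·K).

With equal orders, S_{D/U} = k_D/k_U = (A_D/A_U)·exp[(E_U−E_D)/(RT)].
(E_U−E_D)/(RT) = (13.9−43.1)×10³/(8.314×566) = -29200/4706 = -6.205.
k_D/k_U = (5.74×10^6/2060)·exp(-6.205) = 2786 × 0.002019 = 5.63.
Since E_D > E_U, raising the temperature improves selectivity toward D.

5.63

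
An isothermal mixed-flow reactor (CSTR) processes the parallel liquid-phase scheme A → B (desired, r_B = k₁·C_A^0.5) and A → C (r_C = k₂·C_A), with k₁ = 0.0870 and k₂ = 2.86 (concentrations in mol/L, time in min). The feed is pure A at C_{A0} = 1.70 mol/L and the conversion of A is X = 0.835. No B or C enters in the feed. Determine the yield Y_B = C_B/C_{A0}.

Exit C_A = C_{A0}(1−X) = 1.70×0.165 = 0.2805 mol/L.
In a CSTR the entire volume is at exit conditions, so r_B = 0.0870×0.2805^0.5 = 0.04608 and r_C = 2.86×0.2805 = 0.8022.
Fraction of consumed A going to B: r_B/(r_B+r_C) = 0.05432.
C_B = 0.05432·C_{A0}·X = 0.05432×1.70×0.835 = 0.0771 mol/L; Y_B = C_B/C_{A0} = 0.0454.

0.0454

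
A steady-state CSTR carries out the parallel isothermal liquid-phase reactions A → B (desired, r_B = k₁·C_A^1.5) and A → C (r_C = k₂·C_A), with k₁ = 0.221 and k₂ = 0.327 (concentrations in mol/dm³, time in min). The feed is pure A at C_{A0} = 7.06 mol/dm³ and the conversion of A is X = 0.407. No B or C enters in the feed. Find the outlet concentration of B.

Exit C_A = C_{A0}(1−X) = 7.06×0.593 = 4.187 mol/dm³.
A CSTR operates uniformly at the exit composition, giving r_B = 1.893 and r_C = 1.369 (each k·C_A^n at C_A = 4.187).
Fraction of consumed A going to B: r_B/(r_B+r_C) = 0.5803.
C_B = 0.5803·C_{A0}·X = 0.5803×7.06×0.407 = 1.67 mol/dm³.

1.67 mol/dm³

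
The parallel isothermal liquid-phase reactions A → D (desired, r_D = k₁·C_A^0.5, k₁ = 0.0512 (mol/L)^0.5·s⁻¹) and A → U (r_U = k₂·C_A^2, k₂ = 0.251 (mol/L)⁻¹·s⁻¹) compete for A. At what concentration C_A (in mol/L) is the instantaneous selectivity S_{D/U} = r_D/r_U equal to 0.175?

S_{D/U} = (k₁/k₂)·C_A^-1.5 ⇒ C_A = (S·k₂/k₁)^(1/(-1.5)).
= (0.175×0.251/0.0512)^(-0.6667) = (0.8579)^(-0.6667) = 1.11 mol/L.

1.11 mol/L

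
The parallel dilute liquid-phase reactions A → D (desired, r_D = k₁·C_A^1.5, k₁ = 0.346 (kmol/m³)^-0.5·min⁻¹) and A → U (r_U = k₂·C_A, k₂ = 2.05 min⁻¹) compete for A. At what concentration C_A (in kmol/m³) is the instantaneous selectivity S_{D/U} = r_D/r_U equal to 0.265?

2.47 kmol/m³

S_{D/U} = (k₁/k₂)·C_A^0.5 ⇒ C_A = (S·k₂/k₁)^(2).
= (0.265×2.05/0.346)^(2) = (1.570)^(2) = 2.47 kmol/m³.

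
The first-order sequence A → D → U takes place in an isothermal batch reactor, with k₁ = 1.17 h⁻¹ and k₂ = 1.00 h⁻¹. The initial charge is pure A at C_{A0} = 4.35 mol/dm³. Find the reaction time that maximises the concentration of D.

Setting dC_D/dt = 0 gives t_opt = ln(k₂/k₁)/(k₂−k₁).
= ln(1.00/1.17)/(1.00−1.17) = ln(0.8547)/-0.1700 = -0.1570/-0.1700 = 0.924 h.

0.924 h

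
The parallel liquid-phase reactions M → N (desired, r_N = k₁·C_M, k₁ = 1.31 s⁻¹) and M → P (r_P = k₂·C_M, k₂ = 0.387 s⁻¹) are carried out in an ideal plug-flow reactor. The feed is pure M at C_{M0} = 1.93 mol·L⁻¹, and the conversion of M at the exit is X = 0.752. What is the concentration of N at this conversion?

C_M = C_{M0}(1−X) = 0.4786 mol·L⁻¹.
Both paths are first order in M, so the instantaneous fraction to N is constant: dC_N/d(−C_M) = k₁/(k₁+k₂) = 0.7720.
C_N = 0.7720·(C_{M0}−C_M) = 0.7720×1.451 = 1.12 mol·L⁻¹.

1.12 mol·L⁻¹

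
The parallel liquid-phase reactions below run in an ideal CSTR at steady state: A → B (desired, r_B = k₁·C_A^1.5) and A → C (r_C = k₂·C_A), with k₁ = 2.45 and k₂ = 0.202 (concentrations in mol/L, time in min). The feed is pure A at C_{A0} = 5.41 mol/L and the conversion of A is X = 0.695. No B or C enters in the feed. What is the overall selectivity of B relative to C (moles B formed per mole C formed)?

Exit C_A = C_{A0}(1−X) = 5.41×0.305 = 1.650 mol/L.
Rates in a CSTR are evaluated at the outlet concentration: r_B = 2.45×1.650^1.5 = 5.193, r_C = 0.202×1.650 = 0.3333.
Overall selectivity = C_B/C_C = r_Bτ/(r_Cτ) = r_B/r_C = 15.6.

15.6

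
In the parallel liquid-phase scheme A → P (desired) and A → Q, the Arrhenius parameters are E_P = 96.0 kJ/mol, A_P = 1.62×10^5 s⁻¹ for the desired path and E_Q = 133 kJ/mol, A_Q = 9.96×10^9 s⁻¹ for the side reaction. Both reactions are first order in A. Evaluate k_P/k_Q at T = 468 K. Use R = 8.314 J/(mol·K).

k_P/k_Q = (A_P/A_Q)·exp[−(E_P−E_Q)/(RT)] = (A_P/A_Q)·exp[(E_Q−E_P)/(RT)].
(E_Q−E_P)/(RT) = (133−96.0)×10³/(8.314×468) = 37000/3891 = 9.509.
k_P/k_Q = (1.62×10^5/9.96×10^9)·exp(9.509) = 1.627×10^-5 × 13484 = 0.219.
Since E_P < E_Q, lowering the temperature improves selectivity toward P.

0.219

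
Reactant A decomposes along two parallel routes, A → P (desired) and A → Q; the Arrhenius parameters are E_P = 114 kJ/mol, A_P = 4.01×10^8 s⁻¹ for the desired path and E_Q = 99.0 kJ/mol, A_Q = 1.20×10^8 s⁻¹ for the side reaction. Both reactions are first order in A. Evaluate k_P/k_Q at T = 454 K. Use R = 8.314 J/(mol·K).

0.0628

Since both paths have the same order in A, the concentration cancels and S_{P/Q} = k_P/k_Q = (A_P/A_Q)·exp[(E_Q−E_P)/(RT)].
(E_Q−E_P)/(RT) = (99.0−114)×10³/(8.314×454) = -15000/3775 = -3.974.
k_P/k_Q = (4.01×10^8/1.20×10^8)·exp(-3.974) = 3.342 × 0.01880 = 0.0628.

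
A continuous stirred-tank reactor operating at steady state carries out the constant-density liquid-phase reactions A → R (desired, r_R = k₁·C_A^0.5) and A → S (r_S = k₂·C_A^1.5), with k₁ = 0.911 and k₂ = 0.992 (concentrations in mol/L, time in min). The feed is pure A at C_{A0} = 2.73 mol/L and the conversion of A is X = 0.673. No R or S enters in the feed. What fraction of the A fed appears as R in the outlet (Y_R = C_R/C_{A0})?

0.341

Exit C_A = C_{A0}(1−X) = 2.73×0.327 = 0.8927 mol/L.
In a CSTR the entire volume is at exit conditions, so r_R = 0.911×0.8927^0.5 = 0.8607 and r_S = 0.992×0.8927^1.5 = 0.8367.
Fraction of consumed A going to R: r_R/(r_R+r_S) = 0.5071.
C_R = 0.5071·C_{A0}·X = 0.5071×2.73×0.673 = 0.932 mol/L; Y_R = C_R/C_{A0} = 0.341.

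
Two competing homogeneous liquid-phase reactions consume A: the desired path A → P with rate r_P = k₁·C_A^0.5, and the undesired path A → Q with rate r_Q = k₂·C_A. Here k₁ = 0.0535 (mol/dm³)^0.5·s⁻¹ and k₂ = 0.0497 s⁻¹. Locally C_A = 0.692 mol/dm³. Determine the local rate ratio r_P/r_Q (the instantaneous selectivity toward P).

1.29

S_{P/Q} = r_P/r_Q = (k₁·C_A^0.5)/(k₂·C_A) = (k₁/k₂)·C_A^-0.5.
= (0.0535×0.6920^0.5) / (0.0497×0.6920) = 0.04450/0.03439 = 1.29.
The undesired path is higher order in A, so low C_A (CSTR or dilute feed) favours P.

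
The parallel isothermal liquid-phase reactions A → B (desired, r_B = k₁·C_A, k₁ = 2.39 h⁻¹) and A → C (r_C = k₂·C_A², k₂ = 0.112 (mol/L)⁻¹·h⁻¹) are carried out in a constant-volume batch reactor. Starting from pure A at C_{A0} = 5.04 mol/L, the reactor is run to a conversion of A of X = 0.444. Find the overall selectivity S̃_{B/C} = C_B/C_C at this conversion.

C_A = C_{A0}(1−X) = 2.802 mol/L.
Along a PFR/batch, dC_B/dC_A = −r_B/(r_B+r_C) = −k₁/(k₁+k₂·C_A).
Integrating from C_{A0} to C_A: C_B = (2.39/0.112)·ln[(2.39+0.112·5.04)/(2.39+0.112·2.80)] = 21.34·ln(2.954/2.704) = 1.892 mol/L.
C_C = (C_{A0}−C_A)−C_B = 0.3461 mol/L; S̃_{B/C} = 1.892/0.3461 = 5.47.

5.47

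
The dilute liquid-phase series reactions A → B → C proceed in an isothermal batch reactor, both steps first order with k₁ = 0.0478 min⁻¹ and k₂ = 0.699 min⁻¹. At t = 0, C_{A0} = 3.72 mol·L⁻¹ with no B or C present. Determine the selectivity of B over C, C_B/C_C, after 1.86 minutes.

The intermediate concentration in a first-order A→B→C sequence is C_B = k₁C_{A0}(e^(−k₁t) − e^(−k₂t))/(k₂−k₁).
e^(−k₁t) = e^(−0.0478×1.86) = e^(−0.08891) = 0.9149; e^(−k₂t) = e^(−1.300) = 0.2725.
C_B = 0.0478×3.72/(0.699−0.0478) × (0.9149−0.2725) = 0.2731×0.6424 = 0.1754 mol·L⁻¹.
C_A = C_{A0}e^(−k₁t) = 3.404 mol·L⁻¹, so C_C = C_{A0}−C_A−C_B = 0.1410 mol·L⁻¹; C_B/C_C = 1.24.

1.24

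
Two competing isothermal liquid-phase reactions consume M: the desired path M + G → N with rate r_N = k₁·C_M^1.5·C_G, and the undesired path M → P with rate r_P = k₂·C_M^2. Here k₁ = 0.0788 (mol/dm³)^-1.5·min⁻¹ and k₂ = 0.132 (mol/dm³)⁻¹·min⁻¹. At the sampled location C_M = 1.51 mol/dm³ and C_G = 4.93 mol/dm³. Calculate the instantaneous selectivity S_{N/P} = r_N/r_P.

S_{N/P} = r_N/r_P = (k₁·C_M^1.5·C_G)/(k₂·C_M^2) = (k₁/k₂)·C_M^-0.5·C_G.
= (0.0788×1.510^1.5×4.930) / (0.132×1.510^2) = 0.7208/0.3010 = 2.40.
The undesired path is higher order in M, so low C_M (CSTR or dilute feed) favours N.

2.40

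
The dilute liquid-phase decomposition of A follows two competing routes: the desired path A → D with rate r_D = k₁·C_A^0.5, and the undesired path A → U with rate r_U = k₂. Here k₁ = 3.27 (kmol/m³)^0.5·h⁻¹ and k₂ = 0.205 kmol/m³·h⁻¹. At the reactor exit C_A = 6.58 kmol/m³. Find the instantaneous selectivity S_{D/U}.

40.9

S_{D/U} = r_D/r_U = (k₁·C_A^0.5)/(k₂) = (k₁/k₂)·C_A^0.5.
= (3.27×6.580^0.5) / (0.205) = 8.388/0.2050 = 40.9.
Since the desired path is higher order in A, keeping C_A high (PFR or concentrated feed) favours D.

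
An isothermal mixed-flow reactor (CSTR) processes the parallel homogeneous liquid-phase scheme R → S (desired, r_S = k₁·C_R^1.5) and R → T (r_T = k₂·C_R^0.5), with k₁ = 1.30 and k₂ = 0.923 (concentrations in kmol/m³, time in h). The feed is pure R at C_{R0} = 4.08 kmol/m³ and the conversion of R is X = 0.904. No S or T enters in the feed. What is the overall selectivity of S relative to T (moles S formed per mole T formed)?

Exit C_R = C_{R0}(1−X) = 4.08×0.0960 = 0.3917 kmol/m³.
Rates in a CSTR are evaluated at the outlet concentration: r_S = 1.30×0.3917^1.5 = 0.3187, r_T = 0.923×0.3917^0.5 = 0.5777.
Overall selectivity = C_S/C_T = r_Sτ/(r_Tτ) = r_S/r_T = 0.552.

0.552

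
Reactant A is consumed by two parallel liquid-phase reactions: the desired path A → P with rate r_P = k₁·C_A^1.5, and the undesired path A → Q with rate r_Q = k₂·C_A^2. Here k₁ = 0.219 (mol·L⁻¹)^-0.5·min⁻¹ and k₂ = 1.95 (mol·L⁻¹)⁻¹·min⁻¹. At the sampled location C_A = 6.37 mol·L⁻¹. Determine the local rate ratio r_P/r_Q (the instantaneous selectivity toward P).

0.0445

S_{P/Q} = r_P/r_Q = (k₁·C_A^1.5)/(k₂·C_A^2) = (k₁/k₂)·C_A^-0.5.
= (0.219×6.370^1.5) / (1.95×6.370^2) = 3.521/79.12 = 0.0445.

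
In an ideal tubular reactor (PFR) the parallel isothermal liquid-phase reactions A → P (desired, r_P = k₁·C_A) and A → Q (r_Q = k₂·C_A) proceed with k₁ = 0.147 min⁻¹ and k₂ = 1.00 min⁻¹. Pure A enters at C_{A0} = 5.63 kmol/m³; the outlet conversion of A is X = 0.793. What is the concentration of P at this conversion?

0.572 kmol/m³

C_A = C_{A0}(1−X) = 1.165 kmol/m³.
Both paths are first order in A, so the instantaneous fraction to P is constant: dC_P/d(−C_A) = k₁/(k₁+k₂) = 0.1282.
C_P = 0.1282·(C_{A0}−C_A) = 0.1282×4.465 = 0.572 kmol/m³.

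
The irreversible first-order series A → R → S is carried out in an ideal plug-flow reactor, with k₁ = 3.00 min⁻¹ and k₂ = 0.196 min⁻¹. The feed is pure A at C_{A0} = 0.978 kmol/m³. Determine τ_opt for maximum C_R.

0.973 min

For first-order series the maximum of C_R occurs at τ_opt = ln(k₂/k₁)/(k₂−k₁).
= ln(0.196/3.00)/(0.196−3.00) = ln(0.06533)/-2.804 = -2.728/-2.804 = 0.973 min.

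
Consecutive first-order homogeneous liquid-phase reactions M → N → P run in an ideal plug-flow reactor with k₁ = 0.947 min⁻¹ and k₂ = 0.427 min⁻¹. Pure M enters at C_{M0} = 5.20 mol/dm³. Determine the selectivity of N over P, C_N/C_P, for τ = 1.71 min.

The intermediate concentration in a first-order A→B→C sequence is C_N = k₁C_{M0}(e^(−k₁τ) − e^(−k₂τ))/(k₂−k₁).
e^(−k₁τ) = e^(−0.947×1.71) = e^(−1.619) = 0.1980; e^(−k₂τ) = e^(−0.7302) = 0.4818.
C_N = 0.947×5.20/(0.427−0.947) × (0.1980−0.4818) = (-9.470)×(-0.2838) = 2.688 mol/dm³.
C_M = C_{M0}e^(−k₁τ) = 1.030 mol/dm³, so C_P = C_{M0}−C_M−C_N = 1.483 mol/dm³; C_N/C_P = 1.81.

1.81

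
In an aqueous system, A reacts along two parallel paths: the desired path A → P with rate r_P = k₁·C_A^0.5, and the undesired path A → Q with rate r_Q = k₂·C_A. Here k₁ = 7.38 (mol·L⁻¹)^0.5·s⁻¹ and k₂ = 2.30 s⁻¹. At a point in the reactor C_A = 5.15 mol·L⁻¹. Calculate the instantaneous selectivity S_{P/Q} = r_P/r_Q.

1.41

S_{P/Q} = r_P/r_Q = (k₁·C_A^0.5)/(k₂·C_A) = (k₁/k₂)·C_A^-0.5.
= (7.38×5.150^0.5) / (2.30×5.150) = 16.75/11.85 = 1.41.
The undesired path is higher order in A, so low C_A (CSTR or dilute feed) favours P.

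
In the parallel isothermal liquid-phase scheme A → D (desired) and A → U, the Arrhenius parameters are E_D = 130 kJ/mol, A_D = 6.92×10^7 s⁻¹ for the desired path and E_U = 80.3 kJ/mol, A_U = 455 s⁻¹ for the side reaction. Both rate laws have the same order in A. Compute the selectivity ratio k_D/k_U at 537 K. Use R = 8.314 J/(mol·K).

k_D/k_U = (A_D/A_U)·exp[−(E_D−E_U)/(RT)] = (A_D/A_U)·exp[(E_U−E_D)/(RT)].
(E_U−E_D)/(RT) = (80.3−130)×10³/(8.314×537) = -49700/4465 = -11.13.
k_D/k_U = (6.92×10^7/455)·exp(-11.13) = 1.521×10^5 × 1.464×10^-5 = 2.23.
Since E_D > E_U, raising the temperature improves selectivity toward D.

2.23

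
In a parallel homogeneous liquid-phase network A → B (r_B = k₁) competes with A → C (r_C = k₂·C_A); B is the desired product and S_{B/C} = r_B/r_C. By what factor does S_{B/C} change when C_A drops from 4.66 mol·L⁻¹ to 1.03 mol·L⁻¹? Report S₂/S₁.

S_{B/C} = (k₁/k₂)·C_A⁻¹, so S₂/S₁ = (C_{A,2}/C_{A,1})⁻¹.
= 4.66/1.03 = 4.52.

4.52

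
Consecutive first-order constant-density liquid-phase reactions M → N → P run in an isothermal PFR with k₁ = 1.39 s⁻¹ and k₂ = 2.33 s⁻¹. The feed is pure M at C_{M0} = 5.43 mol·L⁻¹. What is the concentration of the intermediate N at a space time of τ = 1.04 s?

For first-order series with pure M initially, C_N(τ) = k₁C_{M0}/(k₂−k₁)·(e^(−k₁τ) − e^(−k₂τ)).
e^(−k₁τ) = e^(−1.39×1.04) = e^(−1.446) = 0.2356; e^(−k₂τ) = e^(−2.423) = 0.08864.
C_N = 1.39×5.43/(2.33−1.39) × (0.2356−0.08864) = 8.029×0.1470 = 1.180 mol·L⁻¹.

1.18 mol·L⁻¹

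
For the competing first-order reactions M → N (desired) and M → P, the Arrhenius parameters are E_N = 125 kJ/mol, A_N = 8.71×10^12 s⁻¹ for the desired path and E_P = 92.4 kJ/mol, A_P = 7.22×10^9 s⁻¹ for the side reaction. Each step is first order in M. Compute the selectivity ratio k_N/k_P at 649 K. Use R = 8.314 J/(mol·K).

Since both paths have the same order in M, the concentration cancels and S_{N/P} = k_N/k_P = (A_N/A_P)·exp[(E_P−E_N)/(RT)].
(E_P−E_N)/(RT) = (92.4−125)×10³/(8.314×649) = -32600/5396 = -6.042.
k_N/k_P = (8.71×10^12/7.22×10^9)·exp(-6.042) = 1206 × 0.002377 = 2.87.
Since E_N > E_P, raising the temperature improves selectivity toward N.

2.87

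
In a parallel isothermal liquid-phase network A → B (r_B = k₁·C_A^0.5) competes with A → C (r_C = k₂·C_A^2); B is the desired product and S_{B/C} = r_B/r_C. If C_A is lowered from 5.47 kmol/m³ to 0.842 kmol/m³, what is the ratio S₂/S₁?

S_{B/C} = (k₁/k₂)·C_A^-1.5, so S₂/S₁ = (C_{A,2}/C_{A,1})^-1.5.
= (0.842/5.47)^(-1.5) = (0.1539)^(-1.5) = 16.6.

16.6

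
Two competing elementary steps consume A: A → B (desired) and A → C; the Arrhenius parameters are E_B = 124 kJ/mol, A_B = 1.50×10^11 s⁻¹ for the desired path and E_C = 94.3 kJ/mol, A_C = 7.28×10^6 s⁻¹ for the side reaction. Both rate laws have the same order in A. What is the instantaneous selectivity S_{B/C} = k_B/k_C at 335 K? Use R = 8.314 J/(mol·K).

0.482

k_B/k_C = (A_B/A_C)·exp[−(E_B−E_C)/(RT)] = (A_B/A_C)·exp[(E_C−E_B)/(RT)].
(E_C−E_B)/(RT) = (94.3−124)×10³/(8.314×335) = -29700/2785 = -10.66.
k_B/k_C = (1.50×10^11/7.28×10^6)·exp(-10.66) = 20604 × 2.338×10^-5 = 0.482.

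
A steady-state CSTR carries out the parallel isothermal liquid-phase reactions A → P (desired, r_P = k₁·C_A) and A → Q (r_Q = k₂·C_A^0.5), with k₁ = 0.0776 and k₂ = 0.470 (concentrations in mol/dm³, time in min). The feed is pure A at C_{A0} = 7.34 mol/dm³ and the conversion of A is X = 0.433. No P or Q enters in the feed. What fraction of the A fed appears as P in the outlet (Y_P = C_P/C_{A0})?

Exit C_A = C_{A0}(1−X) = 7.34×0.567 = 4.162 mol/dm³.
Rates in a CSTR are evaluated at the outlet concentration: r_P = 0.0776×4.162 = 0.3230, r_Q = 0.470×4.162^0.5 = 0.9588.
Fraction of consumed A going to P: r_P/(r_P+r_Q) = 0.2520.
C_P = 0.2520·C_{A0}·X = 0.2520×7.34×0.433 = 0.801 mol/dm³; Y_P = C_P/C_{A0} = 0.109.

0.109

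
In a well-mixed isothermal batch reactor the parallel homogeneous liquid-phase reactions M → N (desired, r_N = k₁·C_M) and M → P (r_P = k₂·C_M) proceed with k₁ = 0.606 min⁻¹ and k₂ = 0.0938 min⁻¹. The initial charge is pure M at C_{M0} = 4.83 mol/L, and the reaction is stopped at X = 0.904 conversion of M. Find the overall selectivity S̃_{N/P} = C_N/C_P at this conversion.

6.46

C_M = C_{M0}(1−X) = 0.4637 mol/L.
Both paths are first order in M, so the instantaneous fraction to N is constant: dC_N/d(−C_M) = k₁/(k₁+k₂) = 0.8660.
C_N = 0.8660·(C_{M0}−C_M) = 0.8660×4.366 = 3.78 mol/L.
C_P = (C_{M0}−C_M)−C_N = 0.5853 mol/L; S̃_{N/P} = 3.781/0.5853 = 6.46.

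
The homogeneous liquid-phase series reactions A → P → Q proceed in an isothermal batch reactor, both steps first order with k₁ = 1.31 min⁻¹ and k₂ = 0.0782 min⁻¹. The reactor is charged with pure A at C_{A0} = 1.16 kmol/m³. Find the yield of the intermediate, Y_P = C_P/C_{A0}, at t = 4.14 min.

For first-order series with pure A initially, C_P(t) = k₁C_{A0}/(k₂−k₁)·(e^(−k₁t) − e^(−k₂t)).
e^(−k₁t) = e^(−1.31×4.14) = e^(−5.423) = 0.004412; e^(−k₂t) = e^(−0.3237) = 0.7234.
C_P = 1.31×1.16/(0.0782−1.31) × (0.004412−0.7234) = (-1.234)×(-0.7190) = 0.8870 kmol/m³.
Y_P = C_P/C_{A0} = 0.8870/1.16 = 0.765.

0.765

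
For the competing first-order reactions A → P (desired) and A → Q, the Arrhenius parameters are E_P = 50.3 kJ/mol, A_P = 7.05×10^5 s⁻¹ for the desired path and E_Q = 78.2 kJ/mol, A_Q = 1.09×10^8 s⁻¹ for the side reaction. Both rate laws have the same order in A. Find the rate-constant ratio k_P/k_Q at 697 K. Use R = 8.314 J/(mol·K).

k_P/k_Q = (A_P/A_Q)·exp[−(E_P−E_Q)/(RT)] = (A_P/A_Q)·exp[(E_Q−E_P)/(RT)].
(E_Q−E_P)/(RT) = (78.2−50.3)×10³/(8.314×697) = 27900/5795 = 4.815.
k_P/k_Q = (7.05×10^5/1.09×10^8)·exp(4.815) = 0.006468 × 123.3 = 0.797.

0.797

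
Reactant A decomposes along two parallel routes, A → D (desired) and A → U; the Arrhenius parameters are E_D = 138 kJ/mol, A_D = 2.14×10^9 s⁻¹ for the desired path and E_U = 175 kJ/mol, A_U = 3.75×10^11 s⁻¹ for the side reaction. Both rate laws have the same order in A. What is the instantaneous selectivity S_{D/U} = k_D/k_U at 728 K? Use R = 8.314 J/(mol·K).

Since both paths have the same order in A, the concentration cancels and S_{D/U} = k_D/k_U = (A_D/A_U)·exp[(E_U−E_D)/(RT)].
(E_U−E_D)/(RT) = (175−138)×10³/(8.314×728) = 37000/6053 = 6.113.
k_D/k_U = (2.14×10^9/3.75×10^11)·exp(6.113) = 0.005707 × 451.7 = 2.58.
Since E_D < E_U, lowering the temperature improves selectivity toward D.

2.58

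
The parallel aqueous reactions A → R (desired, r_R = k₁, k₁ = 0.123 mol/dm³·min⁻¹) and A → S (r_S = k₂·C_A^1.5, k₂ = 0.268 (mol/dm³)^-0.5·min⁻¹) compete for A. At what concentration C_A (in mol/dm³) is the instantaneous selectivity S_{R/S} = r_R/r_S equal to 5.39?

S_{R/S} = (k₁/k₂)·C_A^-1.5 ⇒ C_A = (S·k₂/k₁)^(1/(-1.5)).
= (5.39×0.268/0.123)^(-0.6667) = (11.74)^(-0.6667) = 0.194 mol/dm³.

0.194 mol/dm³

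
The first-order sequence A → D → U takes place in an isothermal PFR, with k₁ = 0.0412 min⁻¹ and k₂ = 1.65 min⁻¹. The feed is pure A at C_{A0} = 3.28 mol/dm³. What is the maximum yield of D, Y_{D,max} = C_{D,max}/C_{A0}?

For a first-order series the maximum intermediate yield is C_{D,max}/C_{A0} = (k₁/k₂)^[k₂/(k₂−k₁)].
= (0.0412/1.65)^(1.65/(1.65−0.0412)) = (0.02497)^(1.026) = 0.02272.

0.0227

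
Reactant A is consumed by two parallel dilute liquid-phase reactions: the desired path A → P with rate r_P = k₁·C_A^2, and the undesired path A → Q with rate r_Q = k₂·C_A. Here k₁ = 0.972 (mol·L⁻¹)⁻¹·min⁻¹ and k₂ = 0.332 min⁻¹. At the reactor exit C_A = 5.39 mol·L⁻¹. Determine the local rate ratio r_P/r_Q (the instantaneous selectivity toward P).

S_{P/Q} = r_P/r_Q = (k₁·C_A^2)/(k₂·C_A) = (k₁/k₂)·C_A.
= (0.972×5.390^2) / (0.332×5.390) = 28.24/1.789 = 15.8.
Since the desired path is higher order in A, keeping C_A high (PFR or concentrated feed) favours P.

15.8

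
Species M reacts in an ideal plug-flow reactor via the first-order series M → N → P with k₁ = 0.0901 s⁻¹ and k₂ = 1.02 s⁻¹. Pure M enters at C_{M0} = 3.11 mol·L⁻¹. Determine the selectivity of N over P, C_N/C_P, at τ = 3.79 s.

0.300

For first-order series with pure M initially, C_N(τ) = k₁C_{M0}/(k₂−k₁)·(e^(−k₁τ) − e^(−k₂τ)).
e^(−k₁τ) = e^(−0.0901×3.79) = e^(−0.3415) = 0.7107; e^(−k₂τ) = e^(−3.866) = 0.02095.
C_N = 0.0901×3.11/(1.02−0.0901) × (0.7107−0.02095) = 0.3013×0.6898 = 0.2079 mol·L⁻¹.
C_M = C_{M0}e^(−k₁τ) = 2.210 mol·L⁻¹, so C_P = C_{M0}−C_M−C_N = 0.6918 mol·L⁻¹; C_N/C_P = 0.300.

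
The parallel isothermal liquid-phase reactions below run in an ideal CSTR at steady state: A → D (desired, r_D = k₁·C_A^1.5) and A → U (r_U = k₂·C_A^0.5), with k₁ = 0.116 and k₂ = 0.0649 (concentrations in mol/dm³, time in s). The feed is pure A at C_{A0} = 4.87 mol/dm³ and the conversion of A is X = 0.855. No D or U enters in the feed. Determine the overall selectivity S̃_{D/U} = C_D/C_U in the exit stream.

Exit C_A = C_{A0}(1−X) = 4.87×0.145 = 0.7062 mol/dm³.
Rates in a CSTR are evaluated at the outlet concentration: r_D = 0.116×0.7062^1.5 = 0.06883, r_U = 0.0649×0.7062^0.5 = 0.05454.
Overall selectivity = C_D/C_U = r_Dτ/(r_Uτ) = r_D/r_U = 1.26.

1.26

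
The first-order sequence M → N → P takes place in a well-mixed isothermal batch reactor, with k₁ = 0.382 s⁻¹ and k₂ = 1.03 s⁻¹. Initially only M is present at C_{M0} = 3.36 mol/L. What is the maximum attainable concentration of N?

0.694 mol/L

At the optimum, C_{N,max}/C_{M0} = (k₁/k₂)^[k₂/(k₂−k₁)].
= (0.382/1.03)^(1.03/(1.03−0.382)) = (0.3709)^(1.590) = 0.2067.
C_{N,max} = 0.2067×3.36 = 0.694 mol/L.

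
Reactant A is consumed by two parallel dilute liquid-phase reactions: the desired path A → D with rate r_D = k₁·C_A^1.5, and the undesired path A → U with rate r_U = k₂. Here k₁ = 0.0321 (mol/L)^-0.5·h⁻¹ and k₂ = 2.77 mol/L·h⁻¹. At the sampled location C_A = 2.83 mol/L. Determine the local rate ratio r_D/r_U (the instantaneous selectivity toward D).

0.0552

S_{D/U} = r_D/r_U = (k₁·C_A^1.5)/(k₂) = (k₁/k₂)·C_A^1.5.
= (0.0321×2.830^1.5) / (2.77) = 0.1528/2.770 = 0.0552.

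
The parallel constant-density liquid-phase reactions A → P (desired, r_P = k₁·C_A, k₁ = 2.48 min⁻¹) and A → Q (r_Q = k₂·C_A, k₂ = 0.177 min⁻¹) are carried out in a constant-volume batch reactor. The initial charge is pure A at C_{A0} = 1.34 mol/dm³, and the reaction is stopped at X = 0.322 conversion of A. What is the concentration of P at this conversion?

C_A = C_{A0}(1−X) = 0.9085 mol/dm³.
Both paths are first order in A, so the instantaneous fraction to P is constant: dC_P/d(−C_A) = k₁/(k₁+k₂) = 0.9334.
C_P = 0.9334·(C_{A0}−C_A) = 0.9334×0.4315 = 0.403 mol/dm³.

0.403 mol/dm³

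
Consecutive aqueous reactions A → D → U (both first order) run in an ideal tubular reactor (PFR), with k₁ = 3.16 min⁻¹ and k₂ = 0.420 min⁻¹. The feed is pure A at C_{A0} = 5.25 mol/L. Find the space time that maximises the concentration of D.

0.737 min

The intermediate peaks when r₁ = r₂, i.e. k₁e^(−k₁τ) = k₂e^(−k₂τ), giving τ_opt = ln(k₂/k₁)/(k₂−k₁).
= ln(0.420/3.16)/(0.420−3.16) = ln(0.1329)/-2.740 = -2.018/-2.740 = 0.737 min.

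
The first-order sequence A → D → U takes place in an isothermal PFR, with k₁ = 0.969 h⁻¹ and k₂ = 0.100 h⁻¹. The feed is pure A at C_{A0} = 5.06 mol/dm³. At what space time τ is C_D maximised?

For first-order series the maximum of C_D occurs at τ_opt = ln(k₂/k₁)/(k₂−k₁).
= ln(0.100/0.969)/(0.100−0.969) = ln(0.1032)/-0.8690 = -2.271/-0.8690 = 2.61 h.

2.61 h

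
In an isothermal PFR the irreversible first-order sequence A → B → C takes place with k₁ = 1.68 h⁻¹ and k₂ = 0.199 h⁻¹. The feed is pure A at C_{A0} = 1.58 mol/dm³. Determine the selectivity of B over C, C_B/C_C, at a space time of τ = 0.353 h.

Solving the coupled first-order balances gives C_B(τ) = [k₁/(k₂−k₁)]·C_{A0}·(e^(−k₁τ) − e^(−k₂τ)).
e^(−k₁τ) = e^(−1.68×0.353) = e^(−0.5930) = 0.5526; e^(−k₂τ) = e^(−0.07025) = 0.9322.
C_B = 1.68×1.58/(0.199−1.68) × (0.5526−0.9322) = (-1.792)×(-0.3795) = 0.6802 mol/dm³.
C_A = C_{A0}e^(−k₁τ) = 0.8732 mol/dm³, so C_C = C_{A0}−C_A−C_B = 0.02661 mol/dm³; C_B/C_C = 25.6.

25.6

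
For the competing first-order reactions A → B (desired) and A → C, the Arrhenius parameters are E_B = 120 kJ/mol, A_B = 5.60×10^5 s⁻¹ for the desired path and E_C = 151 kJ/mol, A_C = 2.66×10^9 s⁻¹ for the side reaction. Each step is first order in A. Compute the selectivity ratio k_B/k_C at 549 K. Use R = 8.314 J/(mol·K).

With equal orders, S_{B/C} = k_B/k_C = (A_B/A_C)·exp[(E_C−E_B)/(RT)].
(E_C−E_B)/(RT) = (151−120)×10³/(8.314×549) = 31000/4564 = 6.792.
k_B/k_C = (5.60×10^5/2.66×10^9)·exp(6.792) = 2.105×10^-4 × 890.4 = 0.187.
Since E_B < E_C, lowering the temperature improves selectivity toward B.

0.187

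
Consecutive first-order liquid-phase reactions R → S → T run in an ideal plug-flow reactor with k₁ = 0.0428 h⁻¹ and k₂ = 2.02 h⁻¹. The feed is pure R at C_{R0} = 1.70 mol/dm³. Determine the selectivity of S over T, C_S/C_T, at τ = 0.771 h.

The intermediate concentration in a first-order A→B→C sequence is C_S = k₁C_{R0}(e^(−k₁τ) − e^(−k₂τ))/(k₂−k₁).
e^(−k₁τ) = e^(−0.0428×0.771) = e^(−0.03300) = 0.9675; e^(−k₂τ) = e^(−1.557) = 0.2107.
C_S = 0.0428×1.70/(2.02−0.0428) × (0.9675−0.2107) = 0.03680×0.7569 = 0.02785 mol/dm³.
C_R = C_{R0}e^(−k₁τ) = 1.645 mol/dm³, so C_T = C_{R0}−C_R−C_S = 0.02733 mol/dm³; C_S/C_T = 1.02.

1.02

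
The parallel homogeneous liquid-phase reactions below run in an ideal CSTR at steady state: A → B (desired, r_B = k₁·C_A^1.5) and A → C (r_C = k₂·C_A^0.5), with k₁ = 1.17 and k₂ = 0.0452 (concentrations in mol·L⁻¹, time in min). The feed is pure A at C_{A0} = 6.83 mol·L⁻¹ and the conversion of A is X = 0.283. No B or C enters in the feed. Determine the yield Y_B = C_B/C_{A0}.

Exit C_A = C_{A0}(1−X) = 6.83×0.717 = 4.897 mol·L⁻¹.
In a CSTR the entire volume is at exit conditions, so r_B = 1.17×4.897^1.5 = 12.68 and r_C = 0.0452×4.897^0.5 = 0.1000.
Fraction of consumed A going to B: r_B/(r_B+r_C) = 0.9922.
C_B = 0.9922·C_{A0}·X = 0.9922×6.83×0.283 = 1.92 mol·L⁻¹; Y_B = C_B/C_{A0} = 0.281.

0.281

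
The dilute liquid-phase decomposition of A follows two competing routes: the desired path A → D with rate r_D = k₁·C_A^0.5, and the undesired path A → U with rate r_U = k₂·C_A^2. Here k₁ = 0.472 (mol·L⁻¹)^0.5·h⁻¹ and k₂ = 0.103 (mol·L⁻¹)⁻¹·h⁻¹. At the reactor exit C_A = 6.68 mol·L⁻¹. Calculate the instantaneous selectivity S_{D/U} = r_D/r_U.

0.265

S_{D/U} = r_D/r_U = (k₁·C_A^0.5)/(k₂·C_A^2) = (k₁/k₂)·C_A^-1.5.
= (0.472×6.680^0.5) / (0.103×6.680^2) = 1.220/4.596 = 0.265.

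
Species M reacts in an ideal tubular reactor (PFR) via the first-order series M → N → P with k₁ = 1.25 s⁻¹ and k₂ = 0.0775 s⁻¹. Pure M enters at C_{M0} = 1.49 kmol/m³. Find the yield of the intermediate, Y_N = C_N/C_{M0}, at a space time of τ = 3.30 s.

For first-order series with pure M initially, C_N(τ) = k₁C_{M0}/(k₂−k₁)·(e^(−k₁τ) − e^(−k₂τ)).
e^(−k₁τ) = e^(−1.25×3.30) = e^(−4.125) = 0.01616; e^(−k₂τ) = e^(−0.2557) = 0.7743.
C_N = 1.25×1.49/(0.0775−1.25) × (0.01616−0.7743) = (-1.588)×(-0.7582) = 1.204 kmol/m³.
Y_N = C_N/C_{M0} = 1.204/1.49 = 0.808.

0.808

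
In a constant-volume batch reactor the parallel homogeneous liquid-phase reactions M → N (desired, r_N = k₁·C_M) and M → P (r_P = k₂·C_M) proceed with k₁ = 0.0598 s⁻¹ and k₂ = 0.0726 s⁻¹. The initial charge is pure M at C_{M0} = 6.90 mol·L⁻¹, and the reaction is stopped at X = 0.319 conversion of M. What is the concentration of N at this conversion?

0.994 mol·L⁻¹

C_M = C_{M0}(1−X) = 4.699 mol·L⁻¹.
Both paths are first order in M, so the instantaneous fraction to N is constant: dC_N/d(−C_M) = k₁/(k₁+k₂) = 0.4517.
C_N = 0.4517·(C_{M0}−C_M) = 0.4517×2.201 = 0.994 mol·L⁻¹.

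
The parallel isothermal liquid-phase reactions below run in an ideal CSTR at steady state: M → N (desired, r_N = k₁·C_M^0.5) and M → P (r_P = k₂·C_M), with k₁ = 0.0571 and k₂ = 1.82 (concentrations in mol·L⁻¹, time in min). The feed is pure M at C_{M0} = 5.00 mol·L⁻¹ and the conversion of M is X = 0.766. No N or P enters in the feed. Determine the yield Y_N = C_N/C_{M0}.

0.0216

Exit C_M = C_{M0}(1−X) = 5.00×0.234 = 1.170 mol·L⁻¹.
Rates in a CSTR are evaluated at the outlet concentration: r_N = 0.0571×1.170^0.5 = 0.06176, r_P = 1.82×1.170 = 2.129.
Fraction of consumed M going to N: r_N/(r_N+r_P) = 0.02819.
C_N = 0.02819·C_{M0}·X = 0.02819×5.00×0.766 = 0.108 mol·L⁻¹; Y_N = C_N/C_{M0} = 0.0216.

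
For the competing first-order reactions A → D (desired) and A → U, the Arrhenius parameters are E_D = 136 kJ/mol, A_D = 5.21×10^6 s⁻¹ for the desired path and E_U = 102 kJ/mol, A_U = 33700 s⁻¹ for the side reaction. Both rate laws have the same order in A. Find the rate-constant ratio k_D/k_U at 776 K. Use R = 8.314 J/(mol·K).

Since both paths have the same order in A, the concentration cancels and S_{D/U} = k_D/k_U = (A_D/A_U)·exp[(E_U−E_D)/(RT)].
(E_U−E_D)/(RT) = (102−136)×10³/(8.314×776) = -34000/6452 = -5.270.
k_D/k_U = (5.21×10^6/33700)·exp(-5.270) = 154.6 × 0.005144 = 0.795.
Since E_D > E_U, raising the temperature improves selectivity toward D.

0.795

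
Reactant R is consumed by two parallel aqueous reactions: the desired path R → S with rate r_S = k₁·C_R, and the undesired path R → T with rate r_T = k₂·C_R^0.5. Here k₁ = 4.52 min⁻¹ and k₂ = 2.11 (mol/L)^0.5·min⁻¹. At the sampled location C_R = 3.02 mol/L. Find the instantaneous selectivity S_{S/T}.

S_{S/T} = r_S/r_T = (k₁·C_R)/(k₂·C_R^0.5) = (k₁/k₂)·C_R^0.5.
= (4.52×3.020) / (2.11×3.020^0.5) = 13.65/3.667 = 3.72.

3.72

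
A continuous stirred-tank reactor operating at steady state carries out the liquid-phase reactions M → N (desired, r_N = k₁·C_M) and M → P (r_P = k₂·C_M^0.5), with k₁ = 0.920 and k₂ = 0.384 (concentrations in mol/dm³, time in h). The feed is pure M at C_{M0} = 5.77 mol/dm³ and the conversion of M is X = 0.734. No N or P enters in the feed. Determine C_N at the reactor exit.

Exit C_M = C_{M0}(1−X) = 5.77×0.266 = 1.535 mol/dm³.
Rates in a CSTR are evaluated at the outlet concentration: r_N = 0.920×1.535 = 1.412, r_P = 0.384×1.535^0.5 = 0.4757.
Fraction of consumed M going to N: r_N/(r_N+r_P) = 0.7480.
C_N = 0.7480·C_{M0}·X = 0.7480×5.77×0.734 = 3.17 mol/dm³.

3.17 mol/dm³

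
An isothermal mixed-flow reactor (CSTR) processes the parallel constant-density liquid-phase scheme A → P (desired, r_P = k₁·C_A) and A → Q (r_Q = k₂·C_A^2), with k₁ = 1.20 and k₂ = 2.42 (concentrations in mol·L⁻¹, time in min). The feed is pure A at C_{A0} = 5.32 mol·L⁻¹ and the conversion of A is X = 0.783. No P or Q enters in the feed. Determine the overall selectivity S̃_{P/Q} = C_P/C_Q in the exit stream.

Exit C_A = C_{A0}(1−X) = 5.32×0.217 = 1.154 mol·L⁻¹.
Rates in a CSTR are evaluated at the outlet concentration: r_P = 1.20×1.154 = 1.385, r_Q = 2.42×1.154^2 = 3.225.
Overall selectivity = C_P/C_Q = r_Pτ/(r_Qτ) = r_P/r_Q = 0.430.

0.430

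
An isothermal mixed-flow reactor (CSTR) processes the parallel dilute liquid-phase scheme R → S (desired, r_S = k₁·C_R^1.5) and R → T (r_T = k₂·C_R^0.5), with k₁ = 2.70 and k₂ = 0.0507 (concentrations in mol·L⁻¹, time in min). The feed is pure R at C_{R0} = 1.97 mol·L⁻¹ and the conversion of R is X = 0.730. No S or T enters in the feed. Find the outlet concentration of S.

1.39 mol·L⁻¹

Exit C_R = C_{R0}(1−X) = 1.97×0.270 = 0.5319 mol·L⁻¹.
Rates in a CSTR are evaluated at the outlet concentration: r_S = 2.70×0.5319^1.5 = 1.047, r_T = 0.0507×0.5319^0.5 = 0.03698.
Fraction of consumed R going to S: r_S/(r_S+r_T) = 0.9659.
C_S = 0.9659·C_{R0}·X = 0.9659×1.97×0.730 = 1.39 mol·L⁻¹.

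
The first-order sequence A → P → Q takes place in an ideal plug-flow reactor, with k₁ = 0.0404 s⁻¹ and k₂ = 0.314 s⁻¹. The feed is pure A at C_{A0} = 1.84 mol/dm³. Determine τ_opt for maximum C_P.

The intermediate peaks when r₁ = r₂, i.e. k₁e^(−k₁τ) = k₂e^(−k₂τ), giving τ_opt = ln(k₂/k₁)/(k₂−k₁).
= ln(0.314/0.0404)/(0.314−0.0404) = ln(7.772)/0.2736 = 2.051/0.2736 = 7.49 s.

7.49 s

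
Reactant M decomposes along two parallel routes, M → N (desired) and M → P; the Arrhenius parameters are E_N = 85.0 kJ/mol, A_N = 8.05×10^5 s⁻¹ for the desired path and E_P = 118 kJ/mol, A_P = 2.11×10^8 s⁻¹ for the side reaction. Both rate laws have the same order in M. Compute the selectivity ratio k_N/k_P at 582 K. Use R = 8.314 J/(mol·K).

k_N/k_P = (A_N/A_P)·exp[−(E_N−E_P)/(RT)] = (A_N/A_P)·exp[(E_P−E_N)/(RT)].
(E_P−E_N)/(RT) = (118−85.0)×10³/(8.314×582) = 33000/4839 = 6.820.
k_N/k_P = (8.05×10^5/2.11×10^8)·exp(6.820) = 0.003815 × 915.9 = 3.49.

3.49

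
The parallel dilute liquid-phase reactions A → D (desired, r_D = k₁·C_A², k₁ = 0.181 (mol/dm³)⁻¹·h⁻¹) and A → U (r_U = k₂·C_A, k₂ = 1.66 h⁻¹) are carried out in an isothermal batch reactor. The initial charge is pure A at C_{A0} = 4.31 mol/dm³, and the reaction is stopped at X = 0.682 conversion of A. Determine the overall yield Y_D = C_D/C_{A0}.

0.159

C_A = C_{A0}(1−X) = 1.371 mol/dm³.
Along a PFR/batch, dC_U/dC_A = −r_U/(r_D+r_U) = −k₂/(k₂+k₁·C_A).
Integrating from C_{A0} to C_A: C_U = (1.66/0.181)·ln[(1.66+0.181·4.31)/(1.66+0.181·1.37)] = 9.171·ln(2.440/1.908) = 2.256 mol/dm³.
Then C_D = (C_{A0}−C_A) − C_U = 2.939 − 2.256 = 0.6838 mol/dm³.
Y_D = C_D/C_{A0} = 0.6838/4.31 = 0.159.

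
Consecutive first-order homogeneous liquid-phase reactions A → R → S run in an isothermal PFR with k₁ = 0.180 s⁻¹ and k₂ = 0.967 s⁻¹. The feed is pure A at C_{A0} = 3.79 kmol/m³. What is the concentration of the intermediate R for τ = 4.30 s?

Solving the coupled first-order balances gives C_R(τ) = [k₁/(k₂−k₁)]·C_{A0}·(e^(−k₁τ) − e^(−k₂τ)).
e^(−k₁τ) = e^(−0.180×4.30) = e^(−0.7740) = 0.4612; e^(−k₂τ) = e^(−4.158) = 0.01564.
C_R = 0.180×3.79/(0.967−0.180) × (0.4612−0.01564) = 0.8668×0.4455 = 0.3862 kmol/m³.

0.386 kmol/m³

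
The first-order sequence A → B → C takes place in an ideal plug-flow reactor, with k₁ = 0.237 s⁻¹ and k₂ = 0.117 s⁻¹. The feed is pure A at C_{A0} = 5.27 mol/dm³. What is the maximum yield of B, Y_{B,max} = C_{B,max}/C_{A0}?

For a first-order series the maximum intermediate yield is C_{B,max}/C_{A0} = (k₁/k₂)^[k₂/(k₂−k₁)].
= (0.237/0.117)^(0.117/(0.117−0.237)) = (2.026)^(-0.9750) = 0.5025.

0.502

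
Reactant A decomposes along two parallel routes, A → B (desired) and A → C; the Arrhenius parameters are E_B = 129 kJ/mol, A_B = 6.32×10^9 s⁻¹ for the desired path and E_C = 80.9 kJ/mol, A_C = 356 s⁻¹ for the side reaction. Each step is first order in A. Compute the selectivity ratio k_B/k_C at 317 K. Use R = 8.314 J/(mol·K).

0.210

k_B/k_C = (A_B/A_C)·exp[−(E_B−E_C)/(RT)] = (A_B/A_C)·exp[(E_C−E_B)/(RT)].
(E_C−E_B)/(RT) = (80.9−129)×10³/(8.314×317) = -48100/2636 = -18.25.
k_B/k_C = (6.32×10^9/356)·exp(-18.25) = 1.775×10^7 × 1.185×10^-8 = 0.210.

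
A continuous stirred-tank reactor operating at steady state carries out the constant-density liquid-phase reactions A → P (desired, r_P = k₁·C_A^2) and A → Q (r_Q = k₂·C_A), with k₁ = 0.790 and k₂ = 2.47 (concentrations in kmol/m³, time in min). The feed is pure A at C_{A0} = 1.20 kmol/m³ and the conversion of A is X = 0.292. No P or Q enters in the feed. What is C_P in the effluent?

Exit C_A = C_{A0}(1−X) = 1.20×0.708 = 0.8496 kmol/m³.
A CSTR operates uniformly at the exit composition, giving r_P = 0.5702 and r_Q = 2.099 (each k·C_A^n at C_A = 0.8496).
Fraction of consumed A going to P: r_P/(r_P+r_Q) = 0.2137.
C_P = 0.2137·C_{A0}·X = 0.2137×1.20×0.292 = 0.0749 kmol/m³.

0.0749 kmol/m³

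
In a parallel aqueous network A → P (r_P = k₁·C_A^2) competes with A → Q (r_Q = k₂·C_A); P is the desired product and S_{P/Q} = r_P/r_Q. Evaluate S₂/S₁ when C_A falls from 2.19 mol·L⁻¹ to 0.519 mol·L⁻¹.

0.237

S_{P/Q} = (k₁/k₂)·C_A, so S₂/S₁ = (C_{A,2}/C_{A,1}).
= 0.519/2.19 = 0.237.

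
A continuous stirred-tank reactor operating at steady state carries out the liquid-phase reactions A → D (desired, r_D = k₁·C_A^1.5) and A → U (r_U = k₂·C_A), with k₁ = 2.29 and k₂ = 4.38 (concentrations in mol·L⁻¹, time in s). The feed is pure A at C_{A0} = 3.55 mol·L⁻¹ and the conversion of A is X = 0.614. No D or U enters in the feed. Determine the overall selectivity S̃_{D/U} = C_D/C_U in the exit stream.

0.612

Exit C_A = C_{A0}(1−X) = 3.55×0.386 = 1.370 mol·L⁻¹.
In a CSTR the entire volume is at exit conditions, so r_D = 2.29×1.370^1.5 = 3.673 and r_U = 4.38×1.370 = 6.002.
Overall selectivity = C_D/C_U = r_Dτ/(r_Uτ) = r_D/r_U = 0.612.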